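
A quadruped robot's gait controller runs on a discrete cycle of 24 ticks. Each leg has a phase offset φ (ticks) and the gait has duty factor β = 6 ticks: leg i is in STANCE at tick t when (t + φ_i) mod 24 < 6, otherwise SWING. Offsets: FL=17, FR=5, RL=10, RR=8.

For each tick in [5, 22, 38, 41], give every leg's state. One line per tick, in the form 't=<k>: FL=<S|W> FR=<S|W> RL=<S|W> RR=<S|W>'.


t=5: FL=W FR=W RL=W RR=W
t=22: FL=W FR=S RL=W RR=W
t=38: FL=W FR=W RL=S RR=W
t=41: FL=W FR=W RL=S RR=S

t=5: phase=(22,10,15,13) vs β=6 → FL=W FR=W RL=W RR=W
t=22: phase=(15,3,8,6) vs β=6 → FL=W FR=S RL=W RR=W
t=38: phase=(7,19,0,22) vs β=6 → FL=W FR=W RL=S RR=W
t=41: phase=(10,22,3,1) vs β=6 → FL=W FR=W RL=S RR=S


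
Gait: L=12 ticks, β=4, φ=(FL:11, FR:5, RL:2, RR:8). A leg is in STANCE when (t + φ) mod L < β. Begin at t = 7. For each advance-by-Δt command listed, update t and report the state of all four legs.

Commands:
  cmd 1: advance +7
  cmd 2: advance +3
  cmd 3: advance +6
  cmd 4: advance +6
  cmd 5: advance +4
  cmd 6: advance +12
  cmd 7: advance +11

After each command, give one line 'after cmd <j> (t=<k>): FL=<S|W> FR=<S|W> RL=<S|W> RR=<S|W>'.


start t=7: FL=W FR=S RL=W RR=S
cmd 1: advance +7 → t=14, phase=(1,7,4,10) → FL=S FR=W RL=W RR=W
cmd 2: advance +3 → t=17, phase=(4,10,7,1) → FL=W FR=W RL=W RR=S
cmd 3: advance +6 → t=23, phase=(10,4,1,7) → FL=W FR=W RL=S RR=W
cmd 4: advance +6 → t=29, phase=(4,10,7,1) → FL=W FR=W RL=W RR=S
cmd 5: advance +4 → t=33, phase=(8,2,11,5) → FL=W FR=S RL=W RR=W
cmd 6: advance +12 → t=45, phase=(8,2,11,5) → FL=W FR=S RL=W RR=W
cmd 7: advance +11 → t=56, phase=(7,1,10,4) → FL=W FR=S RL=W RR=W

after cmd 1 (t=14): FL=S FR=W RL=W RR=W
after cmd 2 (t=17): FL=W FR=W RL=W RR=S
after cmd 3 (t=23): FL=W FR=W RL=S RR=W
after cmd 4 (t=29): FL=W FR=W RL=W RR=S
after cmd 5 (t=33): FL=W FR=S RL=W RR=W
after cmd 6 (t=45): FL=W FR=S RL=W RR=W
after cmd 7 (t=56): FL=W FR=S RL=W RR=W


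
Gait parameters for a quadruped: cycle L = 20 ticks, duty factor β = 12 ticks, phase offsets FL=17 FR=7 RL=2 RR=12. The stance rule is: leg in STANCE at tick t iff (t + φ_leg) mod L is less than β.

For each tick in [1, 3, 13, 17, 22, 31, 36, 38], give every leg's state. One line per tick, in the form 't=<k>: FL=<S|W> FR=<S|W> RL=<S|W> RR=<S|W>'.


t=1: FL=W FR=S RL=S RR=W
t=3: FL=S FR=S RL=S RR=W
t=13: FL=S FR=S RL=W RR=S
t=17: FL=W FR=S RL=W RR=S
t=22: FL=W FR=S RL=S RR=W
t=31: FL=S FR=W RL=W RR=S
t=36: FL=W FR=S RL=W RR=S
t=38: FL=W FR=S RL=S RR=S

t=1: phase=(18,8,3,13) vs β=12 → FL=W FR=S RL=S RR=W
t=3: phase=(0,10,5,15) vs β=12 → FL=S FR=S RL=S RR=W
t=13: phase=(10,0,15,5) vs β=12 → FL=S FR=S RL=W RR=S
t=17: phase=(14,4,19,9) vs β=12 → FL=W FR=S RL=W RR=S
t=22: phase=(19,9,4,14) vs β=12 → FL=W FR=S RL=S RR=W
t=31: phase=(8,18,13,3) vs β=12 → FL=S FR=W RL=W RR=S
t=36: phase=(13,3,18,8) vs β=12 → FL=W FR=S RL=W RR=S
t=38: phase=(15,5,0,10) vs β=12 → FL=W FR=S RL=S RR=S


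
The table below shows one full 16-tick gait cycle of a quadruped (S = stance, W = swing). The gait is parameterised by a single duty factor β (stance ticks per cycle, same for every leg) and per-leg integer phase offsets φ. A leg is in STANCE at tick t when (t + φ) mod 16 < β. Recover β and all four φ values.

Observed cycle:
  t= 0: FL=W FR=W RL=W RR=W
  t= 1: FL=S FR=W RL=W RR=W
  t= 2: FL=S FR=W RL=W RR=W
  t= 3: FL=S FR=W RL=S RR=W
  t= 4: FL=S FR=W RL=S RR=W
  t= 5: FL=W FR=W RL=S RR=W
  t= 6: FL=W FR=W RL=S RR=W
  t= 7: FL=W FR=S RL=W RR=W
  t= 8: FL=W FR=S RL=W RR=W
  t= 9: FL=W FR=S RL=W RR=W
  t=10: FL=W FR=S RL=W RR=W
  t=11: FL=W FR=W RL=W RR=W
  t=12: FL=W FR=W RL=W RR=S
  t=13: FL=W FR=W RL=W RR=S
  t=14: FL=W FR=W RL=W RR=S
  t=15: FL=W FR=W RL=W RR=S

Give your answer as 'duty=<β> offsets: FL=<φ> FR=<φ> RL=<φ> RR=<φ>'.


duty β = stance ticks per leg = 4
FL: stance ticks = 4; W→S at t=1 → φ=15
FR: stance ticks = 4; W→S at t=7 → φ=9
RL: stance ticks = 4; W→S at t=3 → φ=13
RR: stance ticks = 4; W→S at t=12 → φ=4

duty=4 offsets: FL=15 FR=9 RL=13 RR=4


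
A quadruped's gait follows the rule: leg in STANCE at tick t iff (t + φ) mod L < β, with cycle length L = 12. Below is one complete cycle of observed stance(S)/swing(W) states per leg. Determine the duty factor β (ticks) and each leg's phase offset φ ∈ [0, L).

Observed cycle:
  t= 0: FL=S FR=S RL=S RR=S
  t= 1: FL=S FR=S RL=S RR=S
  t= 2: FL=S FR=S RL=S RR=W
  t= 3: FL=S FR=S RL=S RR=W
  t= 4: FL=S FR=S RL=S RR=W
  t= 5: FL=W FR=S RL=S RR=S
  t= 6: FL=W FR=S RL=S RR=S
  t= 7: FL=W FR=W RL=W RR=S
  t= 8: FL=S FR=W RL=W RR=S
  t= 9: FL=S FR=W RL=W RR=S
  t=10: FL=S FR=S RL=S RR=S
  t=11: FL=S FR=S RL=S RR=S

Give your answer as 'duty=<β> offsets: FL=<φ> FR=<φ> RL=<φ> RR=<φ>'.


duty β = stance ticks per leg = 9
FL: stance ticks = 9; W→S at t=8 → φ=4
FR: stance ticks = 9; W→S at t=10 → φ=2
RL: stance ticks = 9; W→S at t=10 → φ=2
RR: stance ticks = 9; W→S at t=5 → φ=7

duty=9 offsets: FL=4 FR=2 RL=2 RR=7


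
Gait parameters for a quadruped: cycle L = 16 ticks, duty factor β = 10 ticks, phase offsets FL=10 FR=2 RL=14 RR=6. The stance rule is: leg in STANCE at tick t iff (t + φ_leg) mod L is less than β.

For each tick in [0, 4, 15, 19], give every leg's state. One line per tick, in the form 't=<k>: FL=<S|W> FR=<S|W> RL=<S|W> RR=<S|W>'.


t=0: phase=(10,2,14,6) vs β=10 → FL=W FR=S RL=W RR=S
t=4: phase=(14,6,2,10) vs β=10 → FL=W FR=S RL=S RR=W
t=15: phase=(9,1,13,5) vs β=10 → FL=S FR=S RL=W RR=S
t=19: phase=(13,5,1,9) vs β=10 → FL=W FR=S RL=S RR=S

t=0: FL=W FR=S RL=W RR=S
t=4: FL=W FR=S RL=S RR=W
t=15: FL=S FR=S RL=W RR=S
t=19: FL=W FR=S RL=S RR=S


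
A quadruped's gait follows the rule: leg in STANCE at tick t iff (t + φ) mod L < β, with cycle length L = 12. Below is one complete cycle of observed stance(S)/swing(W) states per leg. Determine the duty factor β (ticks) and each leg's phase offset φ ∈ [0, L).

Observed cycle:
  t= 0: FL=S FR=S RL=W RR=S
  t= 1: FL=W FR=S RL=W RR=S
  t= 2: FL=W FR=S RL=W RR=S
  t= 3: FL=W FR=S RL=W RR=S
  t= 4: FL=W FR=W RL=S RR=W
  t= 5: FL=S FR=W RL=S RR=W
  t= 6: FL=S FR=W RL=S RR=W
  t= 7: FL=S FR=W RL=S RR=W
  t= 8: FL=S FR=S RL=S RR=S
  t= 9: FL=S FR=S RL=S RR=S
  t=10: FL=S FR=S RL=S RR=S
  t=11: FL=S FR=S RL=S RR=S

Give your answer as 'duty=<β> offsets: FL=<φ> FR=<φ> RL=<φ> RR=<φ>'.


duty=8 offsets: FL=7 FR=4 RL=8 RR=4

duty β = stance ticks per leg = 8
FL: stance ticks = 8; W→S at t=5 → φ=7
FR: stance ticks = 8; W→S at t=8 → φ=4
RL: stance ticks = 8; W→S at t=4 → φ=8
RR: stance ticks = 8; W→S at t=8 → φ=4


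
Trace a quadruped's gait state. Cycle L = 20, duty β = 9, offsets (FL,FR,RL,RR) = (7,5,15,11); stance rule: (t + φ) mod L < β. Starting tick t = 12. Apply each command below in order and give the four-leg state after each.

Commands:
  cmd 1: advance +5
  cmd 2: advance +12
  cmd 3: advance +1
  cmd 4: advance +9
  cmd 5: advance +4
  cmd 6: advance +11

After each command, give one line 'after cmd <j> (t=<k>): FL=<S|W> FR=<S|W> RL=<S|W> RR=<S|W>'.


start t=12: FL=W FR=W RL=S RR=S
cmd 1: advance +5 → t=17, phase=(4,2,12,8) → FL=S FR=S RL=W RR=S
cmd 2: advance +12 → t=29, phase=(16,14,4,0) → FL=W FR=W RL=S RR=S
cmd 3: advance +1 → t=30, phase=(17,15,5,1) → FL=W FR=W RL=S RR=S
cmd 4: advance +9 → t=39, phase=(6,4,14,10) → FL=S FR=S RL=W RR=W
cmd 5: advance +4 → t=43, phase=(10,8,18,14) → FL=W FR=S RL=W RR=W
cmd 6: advance +11 → t=54, phase=(1,19,9,5) → FL=S FR=W RL=W RR=S

after cmd 1 (t=17): FL=S FR=S RL=W RR=S
after cmd 2 (t=29): FL=W FR=W RL=S RR=S
after cmd 3 (t=30): FL=W FR=W RL=S RR=S
after cmd 4 (t=39): FL=S FR=S RL=W RR=W
after cmd 5 (t=43): FL=W FR=S RL=W RR=W
after cmd 6 (t=54): FL=S FR=W RL=W RR=S


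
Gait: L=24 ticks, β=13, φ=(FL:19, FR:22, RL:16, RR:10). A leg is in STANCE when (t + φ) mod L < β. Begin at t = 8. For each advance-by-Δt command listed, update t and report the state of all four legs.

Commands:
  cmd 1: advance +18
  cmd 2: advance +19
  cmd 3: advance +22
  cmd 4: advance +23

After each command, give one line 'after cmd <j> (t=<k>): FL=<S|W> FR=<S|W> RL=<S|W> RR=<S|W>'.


after cmd 1 (t=26): FL=W FR=S RL=W RR=S
after cmd 2 (t=45): FL=W FR=W RL=W RR=S
after cmd 3 (t=67): FL=W FR=W RL=S RR=S
after cmd 4 (t=90): FL=W FR=W RL=S RR=S

start t=8: FL=S FR=S RL=S RR=W
cmd 1: advance +18 → t=26, phase=(21,0,18,12) → FL=W FR=S RL=W RR=S
cmd 2: advance +19 → t=45, phase=(16,19,13,7) → FL=W FR=W RL=W RR=S
cmd 3: advance +22 → t=67, phase=(14,17,11,5) → FL=W FR=W RL=S RR=S
cmd 4: advance +23 → t=90, phase=(13,16,10,4) → FL=W FR=W RL=S RR=S


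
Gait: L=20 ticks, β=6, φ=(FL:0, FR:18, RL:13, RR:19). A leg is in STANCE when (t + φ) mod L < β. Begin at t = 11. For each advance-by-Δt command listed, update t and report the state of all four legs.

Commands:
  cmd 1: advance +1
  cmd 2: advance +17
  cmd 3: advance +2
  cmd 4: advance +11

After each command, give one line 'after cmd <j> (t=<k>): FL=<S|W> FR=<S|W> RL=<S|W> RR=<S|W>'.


after cmd 1 (t=12): FL=W FR=W RL=S RR=W
after cmd 2 (t=29): FL=W FR=W RL=S RR=W
after cmd 3 (t=31): FL=W FR=W RL=S RR=W
after cmd 4 (t=42): FL=S FR=S RL=W RR=S

start t=11: FL=W FR=W RL=S RR=W
cmd 1: advance +1 → t=12, phase=(12,10,5,11) → FL=W FR=W RL=S RR=W
cmd 2: advance +17 → t=29, phase=(9,7,2,8) → FL=W FR=W RL=S RR=W
cmd 3: advance +2 → t=31, phase=(11,9,4,10) → FL=W FR=W RL=S RR=W
cmd 4: advance +11 → t=42, phase=(2,0,15,1) → FL=S FR=S RL=W RR=S


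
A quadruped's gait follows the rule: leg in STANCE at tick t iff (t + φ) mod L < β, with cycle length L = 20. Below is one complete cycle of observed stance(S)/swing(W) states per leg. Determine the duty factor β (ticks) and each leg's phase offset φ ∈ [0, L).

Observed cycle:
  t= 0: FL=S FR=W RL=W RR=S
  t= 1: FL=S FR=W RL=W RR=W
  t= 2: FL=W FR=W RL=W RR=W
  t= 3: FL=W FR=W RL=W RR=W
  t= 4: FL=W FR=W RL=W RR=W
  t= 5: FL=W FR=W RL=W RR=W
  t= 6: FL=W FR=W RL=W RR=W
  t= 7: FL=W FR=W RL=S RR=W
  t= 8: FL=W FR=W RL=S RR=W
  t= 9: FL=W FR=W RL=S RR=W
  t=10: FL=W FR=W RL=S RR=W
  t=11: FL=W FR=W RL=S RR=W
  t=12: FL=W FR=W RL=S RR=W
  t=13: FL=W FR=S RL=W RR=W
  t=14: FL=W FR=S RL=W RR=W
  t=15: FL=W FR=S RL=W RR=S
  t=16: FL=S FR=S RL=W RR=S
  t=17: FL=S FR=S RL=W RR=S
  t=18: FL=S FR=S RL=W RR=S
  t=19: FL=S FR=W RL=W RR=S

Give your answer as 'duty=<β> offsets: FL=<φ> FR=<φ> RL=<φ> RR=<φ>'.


duty β = stance ticks per leg = 6
FL: stance ticks = 6; W→S at t=16 → φ=4
FR: stance ticks = 6; W→S at t=13 → φ=7
RL: stance ticks = 6; W→S at t=7 → φ=13
RR: stance ticks = 6; W→S at t=15 → φ=5

duty=6 offsets: FL=4 FR=7 RL=13 RR=5


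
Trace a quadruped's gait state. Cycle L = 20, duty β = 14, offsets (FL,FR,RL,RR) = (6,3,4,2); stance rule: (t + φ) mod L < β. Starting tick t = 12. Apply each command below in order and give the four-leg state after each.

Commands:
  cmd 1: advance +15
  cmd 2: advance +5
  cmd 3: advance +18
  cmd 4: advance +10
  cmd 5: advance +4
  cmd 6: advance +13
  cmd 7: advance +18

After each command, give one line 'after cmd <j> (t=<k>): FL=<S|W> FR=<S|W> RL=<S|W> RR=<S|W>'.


after cmd 1 (t=27): FL=S FR=S RL=S RR=S
after cmd 2 (t=32): FL=W FR=W RL=W RR=W
after cmd 3 (t=50): FL=W FR=S RL=W RR=S
after cmd 4 (t=60): FL=S FR=S RL=S RR=S
after cmd 5 (t=64): FL=S FR=S RL=S RR=S
after cmd 6 (t=77): FL=S FR=S RL=S RR=W
after cmd 7 (t=95): FL=S FR=W RL=W RR=W

start t=12: FL=W FR=W RL=W RR=W
cmd 1: advance +15 → t=27, phase=(13,10,11,9) → FL=S FR=S RL=S RR=S
cmd 2: advance +5 → t=32, phase=(18,15,16,14) → FL=W FR=W RL=W RR=W
cmd 3: advance +18 → t=50, phase=(16,13,14,12) → FL=W FR=S RL=W RR=S
cmd 4: advance +10 → t=60, phase=(6,3,4,2) → FL=S FR=S RL=S RR=S
cmd 5: advance +4 → t=64, phase=(10,7,8,6) → FL=S FR=S RL=S RR=S
cmd 6: advance +13 → t=77, phase=(3,0,1,19) → FL=S FR=S RL=S RR=W
cmd 7: advance +18 → t=95, phase=(1,18,19,17) → FL=S FR=W RL=W RR=W


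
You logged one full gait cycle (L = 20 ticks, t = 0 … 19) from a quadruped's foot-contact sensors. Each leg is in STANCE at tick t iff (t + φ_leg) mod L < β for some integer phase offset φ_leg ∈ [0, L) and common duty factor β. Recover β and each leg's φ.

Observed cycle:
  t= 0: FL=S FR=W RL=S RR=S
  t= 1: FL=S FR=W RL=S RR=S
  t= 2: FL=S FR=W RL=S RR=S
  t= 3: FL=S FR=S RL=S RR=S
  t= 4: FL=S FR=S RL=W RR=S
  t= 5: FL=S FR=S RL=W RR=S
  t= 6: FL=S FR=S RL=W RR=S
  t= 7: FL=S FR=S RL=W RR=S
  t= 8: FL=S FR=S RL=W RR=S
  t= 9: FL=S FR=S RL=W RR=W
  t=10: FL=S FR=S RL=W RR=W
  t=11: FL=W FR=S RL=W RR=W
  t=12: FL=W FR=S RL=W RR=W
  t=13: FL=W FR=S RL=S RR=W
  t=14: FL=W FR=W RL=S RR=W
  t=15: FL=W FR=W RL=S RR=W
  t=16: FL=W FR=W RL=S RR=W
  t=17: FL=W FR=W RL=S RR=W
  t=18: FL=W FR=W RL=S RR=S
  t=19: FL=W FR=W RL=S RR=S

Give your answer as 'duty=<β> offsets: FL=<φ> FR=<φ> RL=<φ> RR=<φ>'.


duty=11 offsets: FL=0 FR=17 RL=7 RR=2

duty β = stance ticks per leg = 11
FL: stance ticks = 11; W→S at t=0 → φ=0
FR: stance ticks = 11; W→S at t=3 → φ=17
RL: stance ticks = 11; W→S at t=13 → φ=7
RR: stance ticks = 11; W→S at t=18 → φ=2


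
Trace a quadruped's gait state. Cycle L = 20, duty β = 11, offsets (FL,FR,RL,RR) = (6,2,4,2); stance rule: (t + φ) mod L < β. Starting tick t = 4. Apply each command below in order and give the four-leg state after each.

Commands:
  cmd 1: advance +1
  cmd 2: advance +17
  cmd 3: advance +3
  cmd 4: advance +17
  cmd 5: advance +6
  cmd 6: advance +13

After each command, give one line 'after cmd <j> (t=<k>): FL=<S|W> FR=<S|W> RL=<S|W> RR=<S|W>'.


after cmd 1 (t=5): FL=W FR=S RL=S RR=S
after cmd 2 (t=22): FL=S FR=S RL=S RR=S
after cmd 3 (t=25): FL=W FR=S RL=S RR=S
after cmd 4 (t=42): FL=S FR=S RL=S RR=S
after cmd 5 (t=48): FL=W FR=S RL=W RR=S
after cmd 6 (t=61): FL=S FR=S RL=S RR=S

start t=4: FL=S FR=S RL=S RR=S
cmd 1: advance +1 → t=5, phase=(11,7,9,7) → FL=W FR=S RL=S RR=S
cmd 2: advance +17 → t=22, phase=(8,4,6,4) → FL=S FR=S RL=S RR=S
cmd 3: advance +3 → t=25, phase=(11,7,9,7) → FL=W FR=S RL=S RR=S
cmd 4: advance +17 → t=42, phase=(8,4,6,4) → FL=S FR=S RL=S RR=S
cmd 5: advance +6 → t=48, phase=(14,10,12,10) → FL=W FR=S RL=W RR=S
cmd 6: advance +13 → t=61, phase=(7,3,5,3) → FL=S FR=S RL=S RR=S


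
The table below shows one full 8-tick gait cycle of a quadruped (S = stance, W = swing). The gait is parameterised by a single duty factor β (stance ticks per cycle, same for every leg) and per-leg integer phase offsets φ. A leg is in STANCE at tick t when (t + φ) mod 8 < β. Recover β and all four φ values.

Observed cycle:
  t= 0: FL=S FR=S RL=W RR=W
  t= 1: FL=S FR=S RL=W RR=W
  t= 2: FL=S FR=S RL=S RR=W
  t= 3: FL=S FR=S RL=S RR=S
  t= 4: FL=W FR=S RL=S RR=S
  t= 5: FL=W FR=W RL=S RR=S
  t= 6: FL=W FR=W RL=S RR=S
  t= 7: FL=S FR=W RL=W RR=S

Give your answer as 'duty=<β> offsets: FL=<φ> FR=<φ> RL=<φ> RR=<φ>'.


duty β = stance ticks per leg = 5
FL: stance ticks = 5; W→S at t=7 → φ=1
FR: stance ticks = 5; W→S at t=0 → φ=0
RL: stance ticks = 5; W→S at t=2 → φ=6
RR: stance ticks = 5; W→S at t=3 → φ=5

duty=5 offsets: FL=1 FR=0 RL=6 RR=5


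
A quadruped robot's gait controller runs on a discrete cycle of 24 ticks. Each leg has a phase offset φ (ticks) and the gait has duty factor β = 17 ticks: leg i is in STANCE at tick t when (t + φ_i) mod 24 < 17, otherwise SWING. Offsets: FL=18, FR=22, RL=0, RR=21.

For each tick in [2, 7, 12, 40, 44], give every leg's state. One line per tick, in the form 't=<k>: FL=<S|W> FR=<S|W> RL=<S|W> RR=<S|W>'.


t=2: phase=(20,0,2,23) vs β=17 → FL=W FR=S RL=S RR=W
t=7: phase=(1,5,7,4) vs β=17 → FL=S FR=S RL=S RR=S
t=12: phase=(6,10,12,9) vs β=17 → FL=S FR=S RL=S RR=S
t=40: phase=(10,14,16,13) vs β=17 → FL=S FR=S RL=S RR=S
t=44: phase=(14,18,20,17) vs β=17 → FL=S FR=W RL=W RR=W

t=2: FL=W FR=S RL=S RR=W
t=7: FL=S FR=S RL=S RR=S
t=12: FL=S FR=S RL=S RR=S
t=40: FL=S FR=S RL=S RR=S
t=44: FL=S FR=W RL=W RR=W


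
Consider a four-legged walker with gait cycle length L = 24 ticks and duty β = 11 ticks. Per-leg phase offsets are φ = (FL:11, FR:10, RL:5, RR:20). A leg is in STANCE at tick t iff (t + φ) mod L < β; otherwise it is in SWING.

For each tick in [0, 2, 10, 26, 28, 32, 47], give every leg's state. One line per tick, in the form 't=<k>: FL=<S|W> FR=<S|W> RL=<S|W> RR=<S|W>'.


t=0: FL=W FR=S RL=S RR=W
t=2: FL=W FR=W RL=S RR=W
t=10: FL=W FR=W RL=W RR=S
t=26: FL=W FR=W RL=S RR=W
t=28: FL=W FR=W RL=S RR=S
t=32: FL=W FR=W RL=W RR=S
t=47: FL=S FR=S RL=S RR=W

t=0: phase=(11,10,5,20) vs β=11 → FL=W FR=S RL=S RR=W
t=2: phase=(13,12,7,22) vs β=11 → FL=W FR=W RL=S RR=W
t=10: phase=(21,20,15,6) vs β=11 → FL=W FR=W RL=W RR=S
t=26: phase=(13,12,7,22) vs β=11 → FL=W FR=W RL=S RR=W
t=28: phase=(15,14,9,0) vs β=11 → FL=W FR=W RL=S RR=S
t=32: phase=(19,18,13,4) vs β=11 → FL=W FR=W RL=W RR=S
t=47: phase=(10,9,4,19) vs β=11 → FL=S FR=S RL=S RR=W


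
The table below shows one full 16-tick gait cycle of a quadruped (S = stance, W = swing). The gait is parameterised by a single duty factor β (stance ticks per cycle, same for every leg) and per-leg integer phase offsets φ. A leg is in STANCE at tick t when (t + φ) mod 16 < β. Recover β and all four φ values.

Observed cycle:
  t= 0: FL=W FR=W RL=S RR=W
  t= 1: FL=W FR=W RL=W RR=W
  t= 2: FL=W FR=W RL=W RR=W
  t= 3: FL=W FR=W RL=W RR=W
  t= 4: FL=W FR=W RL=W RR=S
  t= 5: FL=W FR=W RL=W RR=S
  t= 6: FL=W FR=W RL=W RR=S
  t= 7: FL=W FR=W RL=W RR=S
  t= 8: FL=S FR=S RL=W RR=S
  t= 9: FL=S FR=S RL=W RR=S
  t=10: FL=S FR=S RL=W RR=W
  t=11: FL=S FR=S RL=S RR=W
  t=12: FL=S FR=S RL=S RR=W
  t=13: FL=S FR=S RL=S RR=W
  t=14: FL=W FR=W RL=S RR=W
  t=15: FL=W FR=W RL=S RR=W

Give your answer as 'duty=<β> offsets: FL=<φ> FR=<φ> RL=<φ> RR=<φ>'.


duty β = stance ticks per leg = 6
FL: stance ticks = 6; W→S at t=8 → φ=8
FR: stance ticks = 6; W→S at t=8 → φ=8
RL: stance ticks = 6; W→S at t=11 → φ=5
RR: stance ticks = 6; W→S at t=4 → φ=12

duty=6 offsets: FL=8 FR=8 RL=5 RR=12


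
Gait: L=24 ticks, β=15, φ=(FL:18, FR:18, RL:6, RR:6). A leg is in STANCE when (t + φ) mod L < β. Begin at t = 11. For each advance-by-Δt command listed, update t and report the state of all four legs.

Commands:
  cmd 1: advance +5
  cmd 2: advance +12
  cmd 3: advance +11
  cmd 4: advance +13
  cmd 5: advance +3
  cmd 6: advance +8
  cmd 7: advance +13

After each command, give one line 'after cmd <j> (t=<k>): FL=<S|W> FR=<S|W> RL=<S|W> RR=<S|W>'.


after cmd 1 (t=16): FL=S FR=S RL=W RR=W
after cmd 2 (t=28): FL=W FR=W RL=S RR=S
after cmd 3 (t=39): FL=S FR=S RL=W RR=W
after cmd 4 (t=52): FL=W FR=W RL=S RR=S
after cmd 5 (t=55): FL=S FR=S RL=S RR=S
after cmd 6 (t=63): FL=S FR=S RL=W RR=W
after cmd 7 (t=76): FL=W FR=W RL=S RR=S

start t=11: FL=S FR=S RL=W RR=W
cmd 1: advance +5 → t=16, phase=(10,10,22,22) → FL=S FR=S RL=W RR=W
cmd 2: advance +12 → t=28, phase=(22,22,10,10) → FL=W FR=W RL=S RR=S
cmd 3: advance +11 → t=39, phase=(9,9,21,21) → FL=S FR=S RL=W RR=W
cmd 4: advance +13 → t=52, phase=(22,22,10,10) → FL=W FR=W RL=S RR=S
cmd 5: advance +3 → t=55, phase=(1,1,13,13) → FL=S FR=S RL=S RR=S
cmd 6: advance +8 → t=63, phase=(9,9,21,21) → FL=S FR=S RL=W RR=W
cmd 7: advance +13 → t=76, phase=(22,22,10,10) → FL=W FR=W RL=S RR=S


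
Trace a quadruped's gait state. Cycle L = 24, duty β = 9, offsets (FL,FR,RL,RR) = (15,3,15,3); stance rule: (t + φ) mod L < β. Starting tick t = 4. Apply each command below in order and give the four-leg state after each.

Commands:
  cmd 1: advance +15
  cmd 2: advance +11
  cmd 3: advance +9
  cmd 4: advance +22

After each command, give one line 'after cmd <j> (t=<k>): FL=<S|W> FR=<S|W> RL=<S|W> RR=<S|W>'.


start t=4: FL=W FR=S RL=W RR=S
cmd 1: advance +15 → t=19, phase=(10,22,10,22) → FL=W FR=W RL=W RR=W
cmd 2: advance +11 → t=30, phase=(21,9,21,9) → FL=W FR=W RL=W RR=W
cmd 3: advance +9 → t=39, phase=(6,18,6,18) → FL=S FR=W RL=S RR=W
cmd 4: advance +22 → t=61, phase=(4,16,4,16) → FL=S FR=W RL=S RR=W

after cmd 1 (t=19): FL=W FR=W RL=W RR=W
after cmd 2 (t=30): FL=W FR=W RL=W RR=W
after cmd 3 (t=39): FL=S FR=W RL=S RR=W
after cmd 4 (t=61): FL=S FR=W RL=S RR=W


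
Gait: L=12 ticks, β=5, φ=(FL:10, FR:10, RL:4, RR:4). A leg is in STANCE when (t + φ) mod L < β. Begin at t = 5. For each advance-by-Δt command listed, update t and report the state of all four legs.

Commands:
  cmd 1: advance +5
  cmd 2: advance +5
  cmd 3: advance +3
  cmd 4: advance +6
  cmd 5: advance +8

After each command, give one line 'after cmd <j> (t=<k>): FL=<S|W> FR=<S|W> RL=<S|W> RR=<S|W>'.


after cmd 1 (t=10): FL=W FR=W RL=S RR=S
after cmd 2 (t=15): FL=S FR=S RL=W RR=W
after cmd 3 (t=18): FL=S FR=S RL=W RR=W
after cmd 4 (t=24): FL=W FR=W RL=S RR=S
after cmd 5 (t=32): FL=W FR=W RL=S RR=S

start t=5: FL=S FR=S RL=W RR=W
cmd 1: advance +5 → t=10, phase=(8,8,2,2) → FL=W FR=W RL=S RR=S
cmd 2: advance +5 → t=15, phase=(1,1,7,7) → FL=S FR=S RL=W RR=W
cmd 3: advance +3 → t=18, phase=(4,4,10,10) → FL=S FR=S RL=W RR=W
cmd 4: advance +6 → t=24, phase=(10,10,4,4) → FL=W FR=W RL=S RR=S
cmd 5: advance +8 → t=32, phase=(6,6,0,0) → FL=W FR=W RL=S RR=S


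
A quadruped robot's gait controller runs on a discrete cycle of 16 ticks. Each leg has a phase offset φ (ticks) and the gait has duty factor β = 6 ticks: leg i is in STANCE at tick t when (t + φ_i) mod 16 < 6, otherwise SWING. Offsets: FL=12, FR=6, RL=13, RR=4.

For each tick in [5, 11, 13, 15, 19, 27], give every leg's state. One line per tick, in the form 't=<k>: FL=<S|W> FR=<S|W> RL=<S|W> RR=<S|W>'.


t=5: phase=(1,11,2,9) vs β=6 → FL=S FR=W RL=S RR=W
t=11: phase=(7,1,8,15) vs β=6 → FL=W FR=S RL=W RR=W
t=13: phase=(9,3,10,1) vs β=6 → FL=W FR=S RL=W RR=S
t=15: phase=(11,5,12,3) vs β=6 → FL=W FR=S RL=W RR=S
t=19: phase=(15,9,0,7) vs β=6 → FL=W FR=W RL=S RR=W
t=27: phase=(7,1,8,15) vs β=6 → FL=W FR=S RL=W RR=W

t=5: FL=S FR=W RL=S RR=W
t=11: FL=W FR=S RL=W RR=W
t=13: FL=W FR=S RL=W RR=S
t=15: FL=W FR=S RL=W RR=S
t=19: FL=W FR=W RL=S RR=W
t=27: FL=W FR=S RL=W RR=W


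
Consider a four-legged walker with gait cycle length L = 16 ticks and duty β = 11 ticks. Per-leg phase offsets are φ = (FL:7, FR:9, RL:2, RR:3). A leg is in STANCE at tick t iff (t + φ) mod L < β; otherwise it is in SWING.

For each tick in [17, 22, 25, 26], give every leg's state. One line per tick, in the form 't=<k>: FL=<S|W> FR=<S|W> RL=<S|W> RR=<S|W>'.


t=17: phase=(8,10,3,4) vs β=11 → FL=S FR=S RL=S RR=S
t=22: phase=(13,15,8,9) vs β=11 → FL=W FR=W RL=S RR=S
t=25: phase=(0,2,11,12) vs β=11 → FL=S FR=S RL=W RR=W
t=26: phase=(1,3,12,13) vs β=11 → FL=S FR=S RL=W RR=W

t=17: FL=S FR=S RL=S RR=S
t=22: FL=W FR=W RL=S RR=S
t=25: FL=S FR=S RL=W RR=W
t=26: FL=S FR=S RL=W RR=W


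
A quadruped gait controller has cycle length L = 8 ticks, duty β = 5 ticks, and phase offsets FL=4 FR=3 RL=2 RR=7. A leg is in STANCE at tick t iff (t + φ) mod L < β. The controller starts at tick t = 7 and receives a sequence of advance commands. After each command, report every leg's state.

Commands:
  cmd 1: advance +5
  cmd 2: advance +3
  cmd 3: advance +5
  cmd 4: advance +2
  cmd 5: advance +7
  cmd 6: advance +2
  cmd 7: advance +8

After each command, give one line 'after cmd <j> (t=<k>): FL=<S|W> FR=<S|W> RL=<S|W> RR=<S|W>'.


after cmd 1 (t=12): FL=S FR=W RL=W RR=S
after cmd 2 (t=15): FL=S FR=S RL=S RR=W
after cmd 3 (t=20): FL=S FR=W RL=W RR=S
after cmd 4 (t=22): FL=S FR=S RL=S RR=W
after cmd 5 (t=29): FL=S FR=S RL=W RR=S
after cmd 6 (t=31): FL=S FR=S RL=S RR=W
after cmd 7 (t=39): FL=S FR=S RL=S RR=W

start t=7: FL=S FR=S RL=S RR=W
cmd 1: advance +5 → t=12, phase=(0,7,6,3) → FL=S FR=W RL=W RR=S
cmd 2: advance +3 → t=15, phase=(3,2,1,6) → FL=S FR=S RL=S RR=W
cmd 3: advance +5 → t=20, phase=(0,7,6,3) → FL=S FR=W RL=W RR=S
cmd 4: advance +2 → t=22, phase=(2,1,0,5) → FL=S FR=S RL=S RR=W
cmd 5: advance +7 → t=29, phase=(1,0,7,4) → FL=S FR=S RL=W RR=S
cmd 6: advance +2 → t=31, phase=(3,2,1,6) → FL=S FR=S RL=S RR=W
cmd 7: advance +8 → t=39, phase=(3,2,1,6) → FL=S FR=S RL=S RR=W


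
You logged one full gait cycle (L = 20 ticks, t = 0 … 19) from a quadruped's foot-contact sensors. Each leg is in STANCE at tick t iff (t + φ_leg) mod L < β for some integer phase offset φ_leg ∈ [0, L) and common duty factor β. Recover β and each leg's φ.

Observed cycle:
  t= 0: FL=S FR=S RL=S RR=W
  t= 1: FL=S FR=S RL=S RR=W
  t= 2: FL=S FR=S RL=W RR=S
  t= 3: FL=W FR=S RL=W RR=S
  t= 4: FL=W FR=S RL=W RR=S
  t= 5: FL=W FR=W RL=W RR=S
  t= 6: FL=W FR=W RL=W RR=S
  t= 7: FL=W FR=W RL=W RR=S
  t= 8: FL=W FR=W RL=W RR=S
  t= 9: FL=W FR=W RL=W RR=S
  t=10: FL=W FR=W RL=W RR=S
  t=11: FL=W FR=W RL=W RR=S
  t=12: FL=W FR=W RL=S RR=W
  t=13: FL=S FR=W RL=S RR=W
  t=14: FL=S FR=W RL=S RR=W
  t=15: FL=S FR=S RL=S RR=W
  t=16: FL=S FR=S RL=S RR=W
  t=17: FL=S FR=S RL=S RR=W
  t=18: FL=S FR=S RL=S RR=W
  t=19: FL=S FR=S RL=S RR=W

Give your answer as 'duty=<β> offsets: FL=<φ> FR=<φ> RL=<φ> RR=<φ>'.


duty β = stance ticks per leg = 10
FL: stance ticks = 10; W→S at t=13 → φ=7
FR: stance ticks = 10; W→S at t=15 → φ=5
RL: stance ticks = 10; W→S at t=12 → φ=8
RR: stance ticks = 10; W→S at t=2 → φ=18

duty=10 offsets: FL=7 FR=5 RL=8 RR=18


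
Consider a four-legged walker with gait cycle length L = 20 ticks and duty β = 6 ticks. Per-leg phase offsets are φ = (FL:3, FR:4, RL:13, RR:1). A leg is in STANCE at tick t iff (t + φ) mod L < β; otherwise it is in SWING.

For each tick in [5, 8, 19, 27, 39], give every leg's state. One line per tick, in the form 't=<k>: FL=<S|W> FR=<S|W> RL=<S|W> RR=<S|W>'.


t=5: FL=W FR=W RL=W RR=W
t=8: FL=W FR=W RL=S RR=W
t=19: FL=S FR=S RL=W RR=S
t=27: FL=W FR=W RL=S RR=W
t=39: FL=S FR=S RL=W RR=S

t=5: phase=(8,9,18,6) vs β=6 → FL=W FR=W RL=W RR=W
t=8: phase=(11,12,1,9) vs β=6 → FL=W FR=W RL=S RR=W
t=19: phase=(2,3,12,0) vs β=6 → FL=S FR=S RL=W RR=S
t=27: phase=(10,11,0,8) vs β=6 → FL=W FR=W RL=S RR=W
t=39: phase=(2,3,12,0) vs β=6 → FL=S FR=S RL=W RR=S


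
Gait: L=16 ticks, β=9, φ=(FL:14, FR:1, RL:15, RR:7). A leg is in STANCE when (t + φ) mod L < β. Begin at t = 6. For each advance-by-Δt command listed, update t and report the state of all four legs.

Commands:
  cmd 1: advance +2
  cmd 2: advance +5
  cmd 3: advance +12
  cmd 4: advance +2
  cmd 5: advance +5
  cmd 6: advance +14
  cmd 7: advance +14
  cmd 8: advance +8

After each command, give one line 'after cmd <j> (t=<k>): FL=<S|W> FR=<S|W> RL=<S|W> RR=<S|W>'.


start t=6: FL=S FR=S RL=S RR=W
cmd 1: advance +2 → t=8, phase=(6,9,7,15) → FL=S FR=W RL=S RR=W
cmd 2: advance +5 → t=13, phase=(11,14,12,4) → FL=W FR=W RL=W RR=S
cmd 3: advance +12 → t=25, phase=(7,10,8,0) → FL=S FR=W RL=S RR=S
cmd 4: advance +2 → t=27, phase=(9,12,10,2) → FL=W FR=W RL=W RR=S
cmd 5: advance +5 → t=32, phase=(14,1,15,7) → FL=W FR=S RL=W RR=S
cmd 6: advance +14 → t=46, phase=(12,15,13,5) → FL=W FR=W RL=W RR=S
cmd 7: advance +14 → t=60, phase=(10,13,11,3) → FL=W FR=W RL=W RR=S
cmd 8: advance +8 → t=68, phase=(2,5,3,11) → FL=S FR=S RL=S RR=W

after cmd 1 (t=8): FL=S FR=W RL=S RR=W
after cmd 2 (t=13): FL=W FR=W RL=W RR=S
after cmd 3 (t=25): FL=S FR=W RL=S RR=S
after cmd 4 (t=27): FL=W FR=W RL=W RR=S
after cmd 5 (t=32): FL=W FR=S RL=W RR=S
after cmd 6 (t=46): FL=W FR=W RL=W RR=S
after cmd 7 (t=60): FL=W FR=W RL=W RR=S
after cmd 8 (t=68): FL=S FR=S RL=S RR=W


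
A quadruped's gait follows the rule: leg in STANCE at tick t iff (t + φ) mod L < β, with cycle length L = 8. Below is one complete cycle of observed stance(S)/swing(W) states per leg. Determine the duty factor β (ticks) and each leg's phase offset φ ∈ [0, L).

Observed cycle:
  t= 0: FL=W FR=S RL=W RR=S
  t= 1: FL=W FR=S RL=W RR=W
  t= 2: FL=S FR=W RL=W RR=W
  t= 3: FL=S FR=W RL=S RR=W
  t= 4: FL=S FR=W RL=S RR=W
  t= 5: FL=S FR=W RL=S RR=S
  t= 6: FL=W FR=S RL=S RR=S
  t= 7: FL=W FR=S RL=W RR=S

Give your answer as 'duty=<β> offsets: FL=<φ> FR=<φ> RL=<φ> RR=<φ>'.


duty=4 offsets: FL=6 FR=2 RL=5 RR=3

duty β = stance ticks per leg = 4
FL: stance ticks = 4; W→S at t=2 → φ=6
FR: stance ticks = 4; W→S at t=6 → φ=2
RL: stance ticks = 4; W→S at t=3 → φ=5
RR: stance ticks = 4; W→S at t=5 → φ=3


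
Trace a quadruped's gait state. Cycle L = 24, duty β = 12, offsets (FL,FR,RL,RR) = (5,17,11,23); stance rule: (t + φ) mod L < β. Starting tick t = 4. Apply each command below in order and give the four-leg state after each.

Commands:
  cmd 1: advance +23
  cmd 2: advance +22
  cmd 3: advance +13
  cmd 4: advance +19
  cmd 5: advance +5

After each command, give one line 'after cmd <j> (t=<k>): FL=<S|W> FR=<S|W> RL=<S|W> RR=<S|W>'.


start t=4: FL=S FR=W RL=W RR=S
cmd 1: advance +23 → t=27, phase=(8,20,14,2) → FL=S FR=W RL=W RR=S
cmd 2: advance +22 → t=49, phase=(6,18,12,0) → FL=S FR=W RL=W RR=S
cmd 3: advance +13 → t=62, phase=(19,7,1,13) → FL=W FR=S RL=S RR=W
cmd 4: advance +19 → t=81, phase=(14,2,20,8) → FL=W FR=S RL=W RR=S
cmd 5: advance +5 → t=86, phase=(19,7,1,13) → FL=W FR=S RL=S RR=W

after cmd 1 (t=27): FL=S FR=W RL=W RR=S
after cmd 2 (t=49): FL=S FR=W RL=W RR=S
after cmd 3 (t=62): FL=W FR=S RL=S RR=W
after cmd 4 (t=81): FL=W FR=S RL=W RR=S
after cmd 5 (t=86): FL=W FR=S RL=S RR=W


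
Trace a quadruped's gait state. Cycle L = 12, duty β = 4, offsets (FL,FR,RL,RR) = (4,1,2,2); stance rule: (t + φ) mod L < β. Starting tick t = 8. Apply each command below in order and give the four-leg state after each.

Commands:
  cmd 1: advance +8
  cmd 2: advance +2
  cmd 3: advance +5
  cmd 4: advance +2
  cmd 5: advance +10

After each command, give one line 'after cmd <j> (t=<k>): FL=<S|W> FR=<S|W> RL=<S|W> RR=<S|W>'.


after cmd 1 (t=16): FL=W FR=W RL=W RR=W
after cmd 2 (t=18): FL=W FR=W RL=W RR=W
after cmd 3 (t=23): FL=S FR=S RL=S RR=S
after cmd 4 (t=25): FL=W FR=S RL=S RR=S
after cmd 5 (t=35): FL=S FR=S RL=S RR=S

start t=8: FL=S FR=W RL=W RR=W
cmd 1: advance +8 → t=16, phase=(8,5,6,6) → FL=W FR=W RL=W RR=W
cmd 2: advance +2 → t=18, phase=(10,7,8,8) → FL=W FR=W RL=W RR=W
cmd 3: advance +5 → t=23, phase=(3,0,1,1) → FL=S FR=S RL=S RR=S
cmd 4: advance +2 → t=25, phase=(5,2,3,3) → FL=W FR=S RL=S RR=S
cmd 5: advance +10 → t=35, phase=(3,0,1,1) → FL=S FR=S RL=S RR=S


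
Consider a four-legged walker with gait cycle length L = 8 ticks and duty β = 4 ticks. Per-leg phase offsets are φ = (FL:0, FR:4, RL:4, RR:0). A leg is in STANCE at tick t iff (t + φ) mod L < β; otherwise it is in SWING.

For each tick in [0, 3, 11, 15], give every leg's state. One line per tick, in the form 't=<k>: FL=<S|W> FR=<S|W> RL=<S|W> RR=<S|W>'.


t=0: phase=(0,4,4,0) vs β=4 → FL=S FR=W RL=W RR=S
t=3: phase=(3,7,7,3) vs β=4 → FL=S FR=W RL=W RR=S
t=11: phase=(3,7,7,3) vs β=4 → FL=S FR=W RL=W RR=S
t=15: phase=(7,3,3,7) vs β=4 → FL=W FR=S RL=S RR=W

t=0: FL=S FR=W RL=W RR=S
t=3: FL=S FR=W RL=W RR=S
t=11: FL=S FR=W RL=W RR=S
t=15: FL=W FR=S RL=S RR=W


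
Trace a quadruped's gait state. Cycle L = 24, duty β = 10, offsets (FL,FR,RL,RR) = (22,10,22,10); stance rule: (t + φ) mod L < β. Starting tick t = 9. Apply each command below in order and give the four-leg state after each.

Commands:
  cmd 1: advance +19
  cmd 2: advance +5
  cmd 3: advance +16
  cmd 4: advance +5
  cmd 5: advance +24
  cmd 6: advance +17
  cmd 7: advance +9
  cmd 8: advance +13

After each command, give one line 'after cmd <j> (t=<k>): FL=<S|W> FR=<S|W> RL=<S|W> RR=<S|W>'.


after cmd 1 (t=28): FL=S FR=W RL=S RR=W
after cmd 2 (t=33): FL=S FR=W RL=S RR=W
after cmd 3 (t=49): FL=W FR=W RL=W RR=W
after cmd 4 (t=54): FL=S FR=W RL=S RR=W
after cmd 5 (t=78): FL=S FR=W RL=S RR=W
after cmd 6 (t=95): FL=W FR=S RL=W RR=S
after cmd 7 (t=104): FL=S FR=W RL=S RR=W
after cmd 8 (t=117): FL=W FR=S RL=W RR=S

start t=9: FL=S FR=W RL=S RR=W
cmd 1: advance +19 → t=28, phase=(2,14,2,14) → FL=S FR=W RL=S RR=W
cmd 2: advance +5 → t=33, phase=(7,19,7,19) → FL=S FR=W RL=S RR=W
cmd 3: advance +16 → t=49, phase=(23,11,23,11) → FL=W FR=W RL=W RR=W
cmd 4: advance +5 → t=54, phase=(4,16,4,16) → FL=S FR=W RL=S RR=W
cmd 5: advance +24 → t=78, phase=(4,16,4,16) → FL=S FR=W RL=S RR=W
cmd 6: advance +17 → t=95, phase=(21,9,21,9) → FL=W FR=S RL=W RR=S
cmd 7: advance +9 → t=104, phase=(6,18,6,18) → FL=S FR=W RL=S RR=W
cmd 8: advance +13 → t=117, phase=(19,7,19,7) → FL=W FR=S RL=W RR=S


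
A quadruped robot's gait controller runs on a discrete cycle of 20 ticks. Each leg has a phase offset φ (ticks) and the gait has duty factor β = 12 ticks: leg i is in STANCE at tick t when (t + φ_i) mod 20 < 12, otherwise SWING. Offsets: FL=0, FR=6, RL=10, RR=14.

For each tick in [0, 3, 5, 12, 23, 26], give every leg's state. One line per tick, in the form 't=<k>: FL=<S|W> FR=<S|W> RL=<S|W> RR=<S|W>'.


t=0: phase=(0,6,10,14) vs β=12 → FL=S FR=S RL=S RR=W
t=3: phase=(3,9,13,17) vs β=12 → FL=S FR=S RL=W RR=W
t=5: phase=(5,11,15,19) vs β=12 → FL=S FR=S RL=W RR=W
t=12: phase=(12,18,2,6) vs β=12 → FL=W FR=W RL=S RR=S
t=23: phase=(3,9,13,17) vs β=12 → FL=S FR=S RL=W RR=W
t=26: phase=(6,12,16,0) vs β=12 → FL=S FR=W RL=W RR=S

t=0: FL=S FR=S RL=S RR=W
t=3: FL=S FR=S RL=W RR=W
t=5: FL=S FR=S RL=W RR=W
t=12: FL=W FR=W RL=S RR=S
t=23: FL=S FR=S RL=W RR=W
t=26: FL=S FR=W RL=W RR=S


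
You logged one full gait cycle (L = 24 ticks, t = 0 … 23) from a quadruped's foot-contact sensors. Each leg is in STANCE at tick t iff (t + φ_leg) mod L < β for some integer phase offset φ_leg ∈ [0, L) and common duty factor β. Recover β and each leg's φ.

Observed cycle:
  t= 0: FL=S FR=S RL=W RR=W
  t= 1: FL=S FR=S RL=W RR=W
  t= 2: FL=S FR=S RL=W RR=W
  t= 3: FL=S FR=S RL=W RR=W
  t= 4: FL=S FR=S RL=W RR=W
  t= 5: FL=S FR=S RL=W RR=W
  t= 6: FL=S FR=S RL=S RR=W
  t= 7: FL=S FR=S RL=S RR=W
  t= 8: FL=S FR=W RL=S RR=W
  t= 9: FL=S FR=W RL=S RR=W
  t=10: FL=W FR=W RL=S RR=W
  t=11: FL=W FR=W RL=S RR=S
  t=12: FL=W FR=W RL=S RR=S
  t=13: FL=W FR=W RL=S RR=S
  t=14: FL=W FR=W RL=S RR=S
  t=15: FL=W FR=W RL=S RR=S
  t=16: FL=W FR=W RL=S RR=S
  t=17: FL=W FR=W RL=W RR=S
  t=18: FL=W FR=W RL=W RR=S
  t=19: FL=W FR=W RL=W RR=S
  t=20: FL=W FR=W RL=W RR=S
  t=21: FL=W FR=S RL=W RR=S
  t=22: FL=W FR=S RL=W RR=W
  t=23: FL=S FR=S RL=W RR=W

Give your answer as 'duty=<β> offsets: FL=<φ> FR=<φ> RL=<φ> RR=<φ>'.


duty β = stance ticks per leg = 11
FL: stance ticks = 11; W→S at t=23 → φ=1
FR: stance ticks = 11; W→S at t=21 → φ=3
RL: stance ticks = 11; W→S at t=6 → φ=18
RR: stance ticks = 11; W→S at t=11 → φ=13

duty=11 offsets: FL=1 FR=3 RL=18 RR=13


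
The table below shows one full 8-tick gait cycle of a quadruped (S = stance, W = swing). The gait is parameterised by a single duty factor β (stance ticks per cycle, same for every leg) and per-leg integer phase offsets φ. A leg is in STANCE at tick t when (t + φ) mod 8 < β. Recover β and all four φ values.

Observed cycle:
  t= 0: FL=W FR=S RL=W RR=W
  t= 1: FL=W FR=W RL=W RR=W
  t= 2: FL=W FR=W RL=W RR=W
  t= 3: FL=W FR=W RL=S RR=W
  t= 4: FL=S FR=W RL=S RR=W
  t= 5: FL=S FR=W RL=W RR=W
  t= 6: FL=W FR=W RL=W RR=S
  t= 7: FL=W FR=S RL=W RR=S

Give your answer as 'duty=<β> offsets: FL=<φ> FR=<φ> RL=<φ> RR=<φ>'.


duty=2 offsets: FL=4 FR=1 RL=5 RR=2

duty β = stance ticks per leg = 2
FL: stance ticks = 2; W→S at t=4 → φ=4
FR: stance ticks = 2; W→S at t=7 → φ=1
RL: stance ticks = 2; W→S at t=3 → φ=5
RR: stance ticks = 2; W→S at t=6 → φ=2


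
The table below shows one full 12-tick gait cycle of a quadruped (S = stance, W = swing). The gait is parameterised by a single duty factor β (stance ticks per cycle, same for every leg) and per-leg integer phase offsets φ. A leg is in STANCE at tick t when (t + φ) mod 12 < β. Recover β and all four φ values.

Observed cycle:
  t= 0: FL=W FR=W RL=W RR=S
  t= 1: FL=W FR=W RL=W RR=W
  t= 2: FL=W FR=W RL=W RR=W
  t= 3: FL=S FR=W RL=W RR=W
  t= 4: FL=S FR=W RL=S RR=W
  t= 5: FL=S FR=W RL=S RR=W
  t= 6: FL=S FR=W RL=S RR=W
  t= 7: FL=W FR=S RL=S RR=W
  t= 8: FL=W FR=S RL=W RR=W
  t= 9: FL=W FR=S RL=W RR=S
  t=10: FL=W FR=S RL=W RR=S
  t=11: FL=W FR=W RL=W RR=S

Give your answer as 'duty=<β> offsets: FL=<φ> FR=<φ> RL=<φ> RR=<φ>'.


duty=4 offsets: FL=9 FR=5 RL=8 RR=3

duty β = stance ticks per leg = 4
FL: stance ticks = 4; W→S at t=3 → φ=9
FR: stance ticks = 4; W→S at t=7 → φ=5
RL: stance ticks = 4; W→S at t=4 → φ=8
RR: stance ticks = 4; W→S at t=9 → φ=3


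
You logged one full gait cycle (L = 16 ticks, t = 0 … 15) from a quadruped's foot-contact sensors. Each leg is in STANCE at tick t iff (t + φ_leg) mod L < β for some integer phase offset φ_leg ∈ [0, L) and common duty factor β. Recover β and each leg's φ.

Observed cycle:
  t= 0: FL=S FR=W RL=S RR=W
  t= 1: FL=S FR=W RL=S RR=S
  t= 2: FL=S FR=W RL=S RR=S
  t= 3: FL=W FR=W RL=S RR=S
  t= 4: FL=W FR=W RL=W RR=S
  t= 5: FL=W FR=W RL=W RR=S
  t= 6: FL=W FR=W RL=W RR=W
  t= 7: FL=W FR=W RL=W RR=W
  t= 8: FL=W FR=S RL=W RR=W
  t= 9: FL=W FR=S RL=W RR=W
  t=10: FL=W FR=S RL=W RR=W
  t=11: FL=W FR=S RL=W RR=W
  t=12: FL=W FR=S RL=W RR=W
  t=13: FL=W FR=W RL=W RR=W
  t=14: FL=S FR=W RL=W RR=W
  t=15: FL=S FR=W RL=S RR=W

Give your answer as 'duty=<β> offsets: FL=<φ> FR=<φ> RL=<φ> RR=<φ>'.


duty=5 offsets: FL=2 FR=8 RL=1 RR=15

duty β = stance ticks per leg = 5
FL: stance ticks = 5; W→S at t=14 → φ=2
FR: stance ticks = 5; W→S at t=8 → φ=8
RL: stance ticks = 5; W→S at t=15 → φ=1
RR: stance ticks = 5; W→S at t=1 → φ=15


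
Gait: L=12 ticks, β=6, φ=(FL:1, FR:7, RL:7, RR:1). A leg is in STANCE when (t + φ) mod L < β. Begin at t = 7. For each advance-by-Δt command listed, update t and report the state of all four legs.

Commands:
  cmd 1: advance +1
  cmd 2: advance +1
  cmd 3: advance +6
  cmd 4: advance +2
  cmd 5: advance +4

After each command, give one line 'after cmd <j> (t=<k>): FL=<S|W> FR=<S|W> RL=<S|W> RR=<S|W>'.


start t=7: FL=W FR=S RL=S RR=W
cmd 1: advance +1 → t=8, phase=(9,3,3,9) → FL=W FR=S RL=S RR=W
cmd 2: advance +1 → t=9, phase=(10,4,4,10) → FL=W FR=S RL=S RR=W
cmd 3: advance +6 → t=15, phase=(4,10,10,4) → FL=S FR=W RL=W RR=S
cmd 4: advance +2 → t=17, phase=(6,0,0,6) → FL=W FR=S RL=S RR=W
cmd 5: advance +4 → t=21, phase=(10,4,4,10) → FL=W FR=S RL=S RR=W

after cmd 1 (t=8): FL=W FR=S RL=S RR=W
after cmd 2 (t=9): FL=W FR=S RL=S RR=W
after cmd 3 (t=15): FL=S FR=W RL=W RR=S
after cmd 4 (t=17): FL=W FR=S RL=S RR=W
after cmd 5 (t=21): FL=W FR=S RL=S RR=W


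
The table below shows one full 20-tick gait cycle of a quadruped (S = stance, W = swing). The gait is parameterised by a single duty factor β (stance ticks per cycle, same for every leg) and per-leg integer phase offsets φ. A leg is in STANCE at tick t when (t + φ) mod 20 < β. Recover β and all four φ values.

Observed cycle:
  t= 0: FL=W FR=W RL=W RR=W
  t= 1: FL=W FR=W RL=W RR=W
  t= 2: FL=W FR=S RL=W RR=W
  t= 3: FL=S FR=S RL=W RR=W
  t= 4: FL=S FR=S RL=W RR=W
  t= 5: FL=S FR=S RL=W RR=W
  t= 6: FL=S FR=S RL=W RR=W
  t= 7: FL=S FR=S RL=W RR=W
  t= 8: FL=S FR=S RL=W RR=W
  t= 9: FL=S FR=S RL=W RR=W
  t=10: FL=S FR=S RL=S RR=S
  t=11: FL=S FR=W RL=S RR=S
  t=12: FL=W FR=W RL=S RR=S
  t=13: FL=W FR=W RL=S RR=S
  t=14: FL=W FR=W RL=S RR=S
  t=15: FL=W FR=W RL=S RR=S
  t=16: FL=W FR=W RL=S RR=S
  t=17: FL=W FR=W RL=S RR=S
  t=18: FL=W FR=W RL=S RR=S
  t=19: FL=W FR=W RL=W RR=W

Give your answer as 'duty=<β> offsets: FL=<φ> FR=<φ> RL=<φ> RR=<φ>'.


duty β = stance ticks per leg = 9
FL: stance ticks = 9; W→S at t=3 → φ=17
FR: stance ticks = 9; W→S at t=2 → φ=18
RL: stance ticks = 9; W→S at t=10 → φ=10
RR: stance ticks = 9; W→S at t=10 → φ=10

duty=9 offsets: FL=17 FR=18 RL=10 RR=10


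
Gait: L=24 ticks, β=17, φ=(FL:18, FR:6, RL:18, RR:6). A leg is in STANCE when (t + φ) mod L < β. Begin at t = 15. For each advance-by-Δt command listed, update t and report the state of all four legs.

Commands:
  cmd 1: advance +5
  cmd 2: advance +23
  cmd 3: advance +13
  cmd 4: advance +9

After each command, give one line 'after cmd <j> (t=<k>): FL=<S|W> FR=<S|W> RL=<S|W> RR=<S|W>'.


after cmd 1 (t=20): FL=S FR=S RL=S RR=S
after cmd 2 (t=43): FL=S FR=S RL=S RR=S
after cmd 3 (t=56): FL=S FR=S RL=S RR=S
after cmd 4 (t=65): FL=S FR=W RL=S RR=W

start t=15: FL=S FR=W RL=S RR=W
cmd 1: advance +5 → t=20, phase=(14,2,14,2) → FL=S FR=S RL=S RR=S
cmd 2: advance +23 → t=43, phase=(13,1,13,1) → FL=S FR=S RL=S RR=S
cmd 3: advance +13 → t=56, phase=(2,14,2,14) → FL=S FR=S RL=S RR=S
cmd 4: advance +9 → t=65, phase=(11,23,11,23) → FL=S FR=W RL=S RR=W
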